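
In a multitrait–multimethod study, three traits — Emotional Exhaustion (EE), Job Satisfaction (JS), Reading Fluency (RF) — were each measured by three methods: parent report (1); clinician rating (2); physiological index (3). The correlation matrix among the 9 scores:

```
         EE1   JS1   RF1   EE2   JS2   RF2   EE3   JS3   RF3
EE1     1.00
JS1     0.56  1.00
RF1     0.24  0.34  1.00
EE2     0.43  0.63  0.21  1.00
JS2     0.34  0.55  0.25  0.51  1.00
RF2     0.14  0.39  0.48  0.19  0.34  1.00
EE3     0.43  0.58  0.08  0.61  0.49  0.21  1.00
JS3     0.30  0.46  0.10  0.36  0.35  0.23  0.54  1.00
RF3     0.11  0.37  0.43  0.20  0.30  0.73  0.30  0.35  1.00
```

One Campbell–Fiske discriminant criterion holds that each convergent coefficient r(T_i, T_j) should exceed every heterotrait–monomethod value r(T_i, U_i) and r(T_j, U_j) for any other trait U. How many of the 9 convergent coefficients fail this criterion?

5

Convergent coefficients and their comparison sets:
EE (methods 1·2): 0.43 vs {0.56, 0.51, 0.24, 0.19} → fail.
EE (methods 1·3): 0.43 vs {0.56, 0.54, 0.24, 0.30} → fail.
EE (methods 2·3): 0.61 vs {0.51, 0.54, 0.19, 0.30} → pass.
JS (methods 1·2): 0.55 vs {0.56, 0.51, 0.34, 0.34} → fail.
JS (methods 1·3): 0.46 vs {0.56, 0.54, 0.34, 0.35} → fail.
JS (methods 2·3): 0.35 vs {0.51, 0.54, 0.34, 0.35} → fail.
RF (methods 1·2): 0.48 vs {0.24, 0.19, 0.34, 0.34} → pass.
RF (methods 1·3): 0.43 vs {0.24, 0.30, 0.34, 0.35} → pass.
RF (methods 2·3): 0.73 vs {0.19, 0.30, 0.34, 0.35} → pass.
5 of 9 fail.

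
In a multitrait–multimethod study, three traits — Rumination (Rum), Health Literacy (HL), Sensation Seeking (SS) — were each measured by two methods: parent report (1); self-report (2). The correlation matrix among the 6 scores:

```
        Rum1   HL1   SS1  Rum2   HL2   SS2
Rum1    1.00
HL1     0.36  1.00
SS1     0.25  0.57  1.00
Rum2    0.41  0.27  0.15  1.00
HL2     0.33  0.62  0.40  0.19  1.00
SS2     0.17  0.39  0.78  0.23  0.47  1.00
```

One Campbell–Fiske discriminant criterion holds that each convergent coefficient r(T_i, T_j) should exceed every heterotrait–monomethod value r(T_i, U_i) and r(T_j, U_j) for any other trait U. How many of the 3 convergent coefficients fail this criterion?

0

Checking each validity diagonal entry against its comparison values:
Rum (methods 1·2): 0.41 vs {0.36, 0.19, 0.25, 0.23} → pass.
HL (methods 1·2): 0.62 vs {0.36, 0.19, 0.57, 0.47} → pass.
SS (methods 1·2): 0.78 vs {0.25, 0.23, 0.57, 0.47} → pass.
0 of 3 fail.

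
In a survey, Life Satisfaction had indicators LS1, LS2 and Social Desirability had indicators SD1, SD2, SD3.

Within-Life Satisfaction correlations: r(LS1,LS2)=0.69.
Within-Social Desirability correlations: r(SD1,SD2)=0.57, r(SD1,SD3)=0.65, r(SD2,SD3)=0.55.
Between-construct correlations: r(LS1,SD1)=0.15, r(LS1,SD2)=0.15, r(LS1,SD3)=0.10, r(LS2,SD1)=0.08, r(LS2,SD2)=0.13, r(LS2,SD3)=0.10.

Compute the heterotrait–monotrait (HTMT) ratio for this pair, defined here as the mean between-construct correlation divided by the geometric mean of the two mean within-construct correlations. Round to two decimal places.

0.19

Between-construct mean = 0.71/6 = 0.1183.
Mean within-LS = 0.69/1 = 0.6900; mean within-SD = 1.77/3 = 0.5900.
Geometric mean = √(0.6900 × 0.5900) = 0.6380.
HTMT = 0.1183 / 0.6380 = 0.19.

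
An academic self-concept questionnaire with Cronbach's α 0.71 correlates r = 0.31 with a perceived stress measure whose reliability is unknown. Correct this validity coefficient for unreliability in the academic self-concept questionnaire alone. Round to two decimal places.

Single correction: r_c = r_obs / √r_xx = 0.31 / √0.71 = 0.31 / 0.8426 ≈ 0.37.

0.37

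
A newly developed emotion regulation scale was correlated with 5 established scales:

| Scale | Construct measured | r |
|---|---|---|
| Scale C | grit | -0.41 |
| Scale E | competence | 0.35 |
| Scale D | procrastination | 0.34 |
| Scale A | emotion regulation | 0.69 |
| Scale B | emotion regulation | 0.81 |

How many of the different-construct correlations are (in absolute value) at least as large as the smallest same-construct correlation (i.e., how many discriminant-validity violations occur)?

0

Convergent (same construct = emotion regulation): Scale A, Scale B.
Smallest convergent = 0.69. Discriminant |r|: 0.41, 0.35, 0.34; count ≥ 0.69 → 0.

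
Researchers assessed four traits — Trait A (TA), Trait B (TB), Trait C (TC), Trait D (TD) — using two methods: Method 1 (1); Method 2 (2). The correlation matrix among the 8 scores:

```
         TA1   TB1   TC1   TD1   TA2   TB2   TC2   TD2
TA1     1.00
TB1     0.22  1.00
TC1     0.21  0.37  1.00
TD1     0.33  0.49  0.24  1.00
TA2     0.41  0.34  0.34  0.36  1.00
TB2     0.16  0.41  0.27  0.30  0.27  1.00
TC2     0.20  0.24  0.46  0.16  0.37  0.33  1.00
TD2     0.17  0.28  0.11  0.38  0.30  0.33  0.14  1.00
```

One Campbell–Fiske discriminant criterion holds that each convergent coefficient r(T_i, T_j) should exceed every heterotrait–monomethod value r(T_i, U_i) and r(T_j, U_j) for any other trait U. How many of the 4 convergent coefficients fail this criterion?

2

Checking each validity diagonal entry against its comparison values:
TA (methods 1·2): 0.41 vs {0.22, 0.27, 0.21, 0.37, 0.33, 0.30} → pass.
TB (methods 1·2): 0.41 vs {0.22, 0.27, 0.37, 0.33, 0.49, 0.33} → fail.
TC (methods 1·2): 0.46 vs {0.21, 0.37, 0.37, 0.33, 0.24, 0.14} → pass.
TD (methods 1·2): 0.38 vs {0.33, 0.30, 0.49, 0.33, 0.24, 0.14} → fail.
2 of 4 fail.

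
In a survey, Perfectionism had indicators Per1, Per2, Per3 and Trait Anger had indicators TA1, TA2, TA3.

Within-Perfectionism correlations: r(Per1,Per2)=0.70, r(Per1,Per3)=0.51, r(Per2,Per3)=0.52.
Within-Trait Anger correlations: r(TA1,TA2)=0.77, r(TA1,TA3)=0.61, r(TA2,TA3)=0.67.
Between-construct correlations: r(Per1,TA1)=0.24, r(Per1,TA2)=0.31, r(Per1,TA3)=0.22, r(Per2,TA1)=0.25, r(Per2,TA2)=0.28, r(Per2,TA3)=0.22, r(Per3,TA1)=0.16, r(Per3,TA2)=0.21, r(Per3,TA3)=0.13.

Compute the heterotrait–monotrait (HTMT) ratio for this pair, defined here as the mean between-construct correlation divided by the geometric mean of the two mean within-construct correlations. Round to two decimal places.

Mean between = 2.02/9 = 0.2244.
Mean within-Per = 1.73/3 = 0.5767; mean within-TA = 2.05/3 = 0.6833.
Geometric mean = √(0.5767 × 0.6833) = 0.6277.
HTMT = 0.2244 / 0.6277 = 0.36.

0.36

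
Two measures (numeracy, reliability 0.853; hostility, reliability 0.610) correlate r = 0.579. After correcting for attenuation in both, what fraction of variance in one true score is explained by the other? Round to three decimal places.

0.644

Disattenuated r = 0.579 / √(0.853 × 0.610) = 0.579 / 0.7213 = 0.8027.
Shared true-score variance = 0.8027² = 0.6443 ≈ 0.644.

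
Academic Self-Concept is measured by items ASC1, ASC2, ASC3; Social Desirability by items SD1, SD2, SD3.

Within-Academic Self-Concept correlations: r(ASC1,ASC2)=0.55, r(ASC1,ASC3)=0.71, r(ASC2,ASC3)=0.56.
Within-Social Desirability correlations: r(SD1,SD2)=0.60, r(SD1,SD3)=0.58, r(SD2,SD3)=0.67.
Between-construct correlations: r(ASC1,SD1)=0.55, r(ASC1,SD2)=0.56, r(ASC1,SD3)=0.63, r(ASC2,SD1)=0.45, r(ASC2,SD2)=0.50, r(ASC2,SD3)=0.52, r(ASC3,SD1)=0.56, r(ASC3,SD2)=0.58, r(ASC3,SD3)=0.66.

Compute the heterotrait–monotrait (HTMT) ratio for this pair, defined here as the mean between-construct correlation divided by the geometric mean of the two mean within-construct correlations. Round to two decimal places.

0.91

Between-construct mean = 5.01/9 = 0.5567.
Mean within-ASC = 1.82/3 = 0.6067; mean within-SD = 1.85/3 = 0.6167.
Geometric mean = √(0.6067 × 0.6167) = 0.6117.
HTMT = 0.5567 / 0.6117 = 0.91.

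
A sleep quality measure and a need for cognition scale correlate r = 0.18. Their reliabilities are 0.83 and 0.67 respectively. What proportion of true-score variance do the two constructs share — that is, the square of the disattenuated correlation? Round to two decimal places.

Disattenuated r = 0.18 / √(0.83 × 0.67) = 0.18 / 0.7457 = 0.2414.
Shared true-score variance = 0.2414² = 0.0583 ≈ 0.06.

0.06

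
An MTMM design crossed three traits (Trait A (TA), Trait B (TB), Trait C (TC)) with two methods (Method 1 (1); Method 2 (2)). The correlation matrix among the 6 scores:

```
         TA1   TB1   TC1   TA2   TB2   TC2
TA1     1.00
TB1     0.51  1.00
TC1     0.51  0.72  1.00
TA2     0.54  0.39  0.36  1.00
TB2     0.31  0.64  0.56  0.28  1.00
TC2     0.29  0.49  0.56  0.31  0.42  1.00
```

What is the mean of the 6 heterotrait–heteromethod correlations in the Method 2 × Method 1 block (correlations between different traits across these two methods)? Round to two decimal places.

HTHM values (method 2 × method 1): 0.39, 0.36, 0.31, 0.56, 0.29, 0.49; mean = 2.40/6 = 0.40.

0.40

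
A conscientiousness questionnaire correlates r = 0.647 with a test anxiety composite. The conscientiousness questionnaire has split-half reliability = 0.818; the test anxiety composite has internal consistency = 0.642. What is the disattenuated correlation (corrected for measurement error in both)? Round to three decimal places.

0.893

r_true = r_obs / √(r_xx · r_yy) = 0.647 / √(0.818 × 0.642) = 0.647 / √0.525156 = 0.647 / 0.7247 ≈ 0.893.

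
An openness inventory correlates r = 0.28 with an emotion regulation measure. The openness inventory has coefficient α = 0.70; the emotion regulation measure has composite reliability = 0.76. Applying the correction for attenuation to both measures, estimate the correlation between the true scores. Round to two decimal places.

0.38

r_true = r_obs / √(r_xx · r_yy) = 0.28 / √(0.70 × 0.76) = 0.28 / √0.5320 = 0.28 / 0.7294 ≈ 0.38.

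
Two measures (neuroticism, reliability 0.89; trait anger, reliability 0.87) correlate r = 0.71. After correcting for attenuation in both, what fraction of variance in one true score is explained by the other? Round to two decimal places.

Disattenuated r = 0.71 / √(0.89 × 0.87) = 0.71 / 0.8799 = 0.8069.
Shared true-score variance = 0.8069² = 0.6511 ≈ 0.65.

0.65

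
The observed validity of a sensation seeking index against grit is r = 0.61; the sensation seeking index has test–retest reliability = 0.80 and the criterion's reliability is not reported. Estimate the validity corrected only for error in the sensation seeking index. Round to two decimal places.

0.68

Single correction: r_c = r_obs / √r_xx = 0.61 / √0.80 = 0.61 / 0.8944 ≈ 0.68.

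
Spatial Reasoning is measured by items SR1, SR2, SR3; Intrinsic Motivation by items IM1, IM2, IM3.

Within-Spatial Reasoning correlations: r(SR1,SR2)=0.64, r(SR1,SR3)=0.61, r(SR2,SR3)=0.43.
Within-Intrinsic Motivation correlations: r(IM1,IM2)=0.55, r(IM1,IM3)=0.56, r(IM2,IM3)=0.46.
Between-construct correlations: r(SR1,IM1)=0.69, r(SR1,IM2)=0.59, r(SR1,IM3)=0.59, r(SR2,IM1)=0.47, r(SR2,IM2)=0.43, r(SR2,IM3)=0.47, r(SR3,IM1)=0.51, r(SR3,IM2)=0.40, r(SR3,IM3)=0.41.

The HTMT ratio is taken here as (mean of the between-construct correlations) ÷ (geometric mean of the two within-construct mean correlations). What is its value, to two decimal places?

Mean between = 4.56/9 = 0.5067.
Mean within-SR = 1.68/3 = 0.5600; mean within-IM = 1.57/3 = 0.5233.
Geometric mean = √(0.5600 × 0.5233) = 0.5413.
HTMT = 0.5067 / 0.5413 = 0.94.

0.94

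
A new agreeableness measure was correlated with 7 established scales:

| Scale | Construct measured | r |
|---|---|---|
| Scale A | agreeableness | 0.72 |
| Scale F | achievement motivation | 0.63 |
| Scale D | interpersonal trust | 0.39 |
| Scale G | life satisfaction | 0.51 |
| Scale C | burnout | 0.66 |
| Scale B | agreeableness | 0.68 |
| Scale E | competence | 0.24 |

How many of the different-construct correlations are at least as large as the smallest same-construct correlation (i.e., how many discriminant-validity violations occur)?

0

Convergent (same construct = agreeableness): Scale A, Scale B.
Smallest convergent = 0.68. Discriminant values: 0.63, 0.39, 0.51, 0.66, 0.24; count ≥ 0.68 → 0.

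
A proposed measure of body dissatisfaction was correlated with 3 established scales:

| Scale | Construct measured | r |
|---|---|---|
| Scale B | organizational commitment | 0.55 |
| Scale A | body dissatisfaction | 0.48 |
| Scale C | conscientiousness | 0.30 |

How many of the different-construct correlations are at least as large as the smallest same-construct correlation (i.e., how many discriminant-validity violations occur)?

1

Convergent (same construct = body dissatisfaction): Scale A.
Smallest convergent = 0.48. Discriminant values: 0.55, 0.30; count ≥ 0.48 → 1.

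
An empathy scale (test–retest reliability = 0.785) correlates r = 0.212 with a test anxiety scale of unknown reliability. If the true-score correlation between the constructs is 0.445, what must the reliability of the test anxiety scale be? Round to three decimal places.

0.289

r_true = r_obs / √(r_xx · r_yy) ⇒ 0.445 = 0.212 / √(0.785 · r_yy).
√(0.785 · r_yy) = 0.212 / 0.445 = 0.4764; 0.785 · r_yy = 0.2270; r_yy = 0.2270 / 0.785 ≈ 0.289.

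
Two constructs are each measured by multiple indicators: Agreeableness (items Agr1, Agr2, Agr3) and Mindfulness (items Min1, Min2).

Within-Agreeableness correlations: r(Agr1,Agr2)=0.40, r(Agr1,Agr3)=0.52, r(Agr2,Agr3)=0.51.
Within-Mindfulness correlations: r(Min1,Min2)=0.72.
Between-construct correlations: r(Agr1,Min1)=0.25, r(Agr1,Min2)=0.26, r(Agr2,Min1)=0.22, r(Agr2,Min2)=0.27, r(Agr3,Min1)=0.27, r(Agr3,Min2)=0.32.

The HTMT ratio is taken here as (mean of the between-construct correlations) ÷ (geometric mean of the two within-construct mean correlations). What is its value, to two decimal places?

0.45

Mean heterotrait r = 1.59/6 = 0.2650.
Mean within-Agr = 1.43/3 = 0.4767; mean within-Min = 0.72/1 = 0.7200.
Geometric mean = √(0.4767 × 0.7200) = 0.5859.
HTMT = 0.2650 / 0.5859 = 0.45.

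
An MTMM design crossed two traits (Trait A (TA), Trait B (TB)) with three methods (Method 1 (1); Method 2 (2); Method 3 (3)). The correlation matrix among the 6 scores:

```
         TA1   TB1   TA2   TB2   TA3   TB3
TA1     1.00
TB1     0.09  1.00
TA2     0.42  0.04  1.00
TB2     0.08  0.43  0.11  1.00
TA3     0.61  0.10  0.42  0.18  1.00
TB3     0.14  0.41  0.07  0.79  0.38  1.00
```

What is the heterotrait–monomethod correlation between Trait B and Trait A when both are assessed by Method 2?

0.11

Different traits, same method: r(TB2, TA2) = 0.11.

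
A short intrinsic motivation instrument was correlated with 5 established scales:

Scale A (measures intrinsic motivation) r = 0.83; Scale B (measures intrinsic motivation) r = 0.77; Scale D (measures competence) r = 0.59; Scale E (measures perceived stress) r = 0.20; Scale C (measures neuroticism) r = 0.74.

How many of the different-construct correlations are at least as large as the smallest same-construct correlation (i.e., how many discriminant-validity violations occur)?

Convergent (same construct = intrinsic motivation): Scale A, Scale B.
Smallest convergent = 0.77. Discriminant values: 0.59, 0.20, 0.74; count ≥ 0.77 → 0.

0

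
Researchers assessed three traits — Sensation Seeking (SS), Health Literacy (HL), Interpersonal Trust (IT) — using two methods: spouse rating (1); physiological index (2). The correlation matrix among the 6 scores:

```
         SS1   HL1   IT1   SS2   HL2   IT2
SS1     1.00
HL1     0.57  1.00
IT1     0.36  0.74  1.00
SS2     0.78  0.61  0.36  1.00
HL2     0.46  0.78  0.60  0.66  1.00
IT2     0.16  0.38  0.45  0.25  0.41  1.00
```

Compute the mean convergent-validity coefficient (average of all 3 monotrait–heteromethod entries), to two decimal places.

0.67

Convergent values: 0.78, 0.78, 0.45; mean = 2.01/3 = 0.67.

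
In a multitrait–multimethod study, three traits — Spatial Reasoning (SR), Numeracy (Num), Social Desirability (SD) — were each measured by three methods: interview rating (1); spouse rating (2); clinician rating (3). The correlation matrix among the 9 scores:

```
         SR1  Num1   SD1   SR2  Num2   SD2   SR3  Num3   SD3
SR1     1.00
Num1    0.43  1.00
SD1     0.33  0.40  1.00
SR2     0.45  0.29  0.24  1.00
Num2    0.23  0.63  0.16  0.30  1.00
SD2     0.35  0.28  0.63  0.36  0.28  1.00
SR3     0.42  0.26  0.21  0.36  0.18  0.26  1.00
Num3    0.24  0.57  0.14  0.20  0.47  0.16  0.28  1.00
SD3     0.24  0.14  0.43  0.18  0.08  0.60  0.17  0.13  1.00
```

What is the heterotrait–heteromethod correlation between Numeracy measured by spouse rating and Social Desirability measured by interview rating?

Different traits and methods: r(Num2, SD1) = 0.16.

0.16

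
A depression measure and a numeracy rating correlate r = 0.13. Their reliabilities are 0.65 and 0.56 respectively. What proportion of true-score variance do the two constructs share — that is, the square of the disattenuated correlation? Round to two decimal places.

0.05

Disattenuated r = 0.13 / √(0.65 × 0.56) = 0.13 / 0.6033 = 0.2155.
Shared true-score variance = 0.2155² = 0.0464 ≈ 0.05.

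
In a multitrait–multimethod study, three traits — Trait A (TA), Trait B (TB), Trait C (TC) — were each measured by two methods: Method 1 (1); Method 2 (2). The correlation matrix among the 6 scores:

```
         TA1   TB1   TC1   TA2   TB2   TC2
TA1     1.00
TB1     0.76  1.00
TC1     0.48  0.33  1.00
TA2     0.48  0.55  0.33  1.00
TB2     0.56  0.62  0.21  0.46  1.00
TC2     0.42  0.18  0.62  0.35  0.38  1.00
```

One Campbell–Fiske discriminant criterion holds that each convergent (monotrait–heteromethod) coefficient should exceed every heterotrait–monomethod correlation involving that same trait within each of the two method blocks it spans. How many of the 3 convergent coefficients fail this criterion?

2

Convergent coefficients and their comparison sets:
TA (methods 1·2): 0.48 vs {0.76, 0.46, 0.48, 0.35} → fail.
TB (methods 1·2): 0.62 vs {0.76, 0.46, 0.33, 0.38} → fail.
TC (methods 1·2): 0.62 vs {0.48, 0.35, 0.33, 0.38} → pass.
2 of 3 fail.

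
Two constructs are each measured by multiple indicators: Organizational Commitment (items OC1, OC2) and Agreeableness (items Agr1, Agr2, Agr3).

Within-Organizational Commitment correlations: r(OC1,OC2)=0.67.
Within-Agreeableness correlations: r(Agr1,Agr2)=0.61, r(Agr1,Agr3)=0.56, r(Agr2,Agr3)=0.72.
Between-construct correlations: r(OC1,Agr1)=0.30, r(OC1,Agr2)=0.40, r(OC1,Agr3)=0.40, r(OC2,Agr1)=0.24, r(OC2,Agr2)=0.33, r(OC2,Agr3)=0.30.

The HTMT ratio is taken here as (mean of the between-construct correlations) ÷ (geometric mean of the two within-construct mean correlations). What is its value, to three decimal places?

0.505

Mean between = 1.97/6 = 0.3283.
Mean within-OC = 0.67/1 = 0.6700; mean within-Agr = 1.89/3 = 0.6300.
Geometric mean = √(0.6700 × 0.6300) = 0.6497.
HTMT = 0.3283 / 0.6497 = 0.505.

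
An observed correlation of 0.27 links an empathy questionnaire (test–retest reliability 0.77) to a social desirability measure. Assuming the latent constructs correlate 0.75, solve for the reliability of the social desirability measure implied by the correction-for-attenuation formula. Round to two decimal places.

0.17

r_true = r_obs / √(r_xx · r_yy) ⇒ 0.75 = 0.27 / √(0.77 · r_yy).
√(0.77 · r_yy) = 0.27 / 0.75 = 0.3600; 0.77 · r_yy = 0.1296; r_yy = 0.1296 / 0.77 ≈ 0.17.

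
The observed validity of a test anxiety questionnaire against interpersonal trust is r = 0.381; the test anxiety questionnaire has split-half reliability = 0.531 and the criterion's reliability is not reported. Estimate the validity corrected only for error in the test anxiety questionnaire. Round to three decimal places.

0.523

Single correction: r_c = r_obs / √r_xx = 0.381 / √0.531 = 0.381 / 0.7287 ≈ 0.523.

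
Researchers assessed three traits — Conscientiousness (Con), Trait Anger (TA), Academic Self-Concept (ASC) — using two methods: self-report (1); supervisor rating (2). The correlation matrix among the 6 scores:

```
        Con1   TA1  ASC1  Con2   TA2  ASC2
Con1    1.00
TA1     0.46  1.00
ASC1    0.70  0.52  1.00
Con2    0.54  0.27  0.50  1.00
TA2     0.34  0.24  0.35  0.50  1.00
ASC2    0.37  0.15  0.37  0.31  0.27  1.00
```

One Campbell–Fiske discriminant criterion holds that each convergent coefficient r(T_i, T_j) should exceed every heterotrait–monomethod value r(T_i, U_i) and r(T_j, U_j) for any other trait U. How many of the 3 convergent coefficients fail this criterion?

Checking each validity diagonal entry against its comparison values:
Con (methods 1·2): 0.54 vs {0.46, 0.50, 0.70, 0.31} → fail.
TA (methods 1·2): 0.24 vs {0.46, 0.50, 0.52, 0.27} → fail.
ASC (methods 1·2): 0.37 vs {0.70, 0.31, 0.52, 0.27} → fail.
3 of 3 fail.

3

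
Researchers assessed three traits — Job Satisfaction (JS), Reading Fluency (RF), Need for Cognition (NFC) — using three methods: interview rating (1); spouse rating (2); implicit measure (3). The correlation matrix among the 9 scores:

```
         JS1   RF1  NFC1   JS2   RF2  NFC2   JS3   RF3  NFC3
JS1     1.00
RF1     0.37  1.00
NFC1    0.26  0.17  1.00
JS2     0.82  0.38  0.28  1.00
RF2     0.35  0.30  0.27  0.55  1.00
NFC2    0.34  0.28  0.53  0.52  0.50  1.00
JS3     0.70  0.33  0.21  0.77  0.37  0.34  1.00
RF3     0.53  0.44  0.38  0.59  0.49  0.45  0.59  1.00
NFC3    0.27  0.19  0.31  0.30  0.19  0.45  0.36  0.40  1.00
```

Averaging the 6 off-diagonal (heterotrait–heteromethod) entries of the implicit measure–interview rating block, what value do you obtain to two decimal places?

0.32

HTHM values (method 3 × method 1): 0.33, 0.21, 0.53, 0.38, 0.27, 0.19; mean = 1.91/6 = 0.32.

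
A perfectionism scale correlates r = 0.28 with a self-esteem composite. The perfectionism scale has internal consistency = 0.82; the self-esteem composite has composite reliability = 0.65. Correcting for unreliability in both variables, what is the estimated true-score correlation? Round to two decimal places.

r_true = r_obs / √(r_xx · r_yy) = 0.28 / √(0.82 × 0.65) = 0.28 / √0.5330 = 0.28 / 0.7301 ≈ 0.38.

0.38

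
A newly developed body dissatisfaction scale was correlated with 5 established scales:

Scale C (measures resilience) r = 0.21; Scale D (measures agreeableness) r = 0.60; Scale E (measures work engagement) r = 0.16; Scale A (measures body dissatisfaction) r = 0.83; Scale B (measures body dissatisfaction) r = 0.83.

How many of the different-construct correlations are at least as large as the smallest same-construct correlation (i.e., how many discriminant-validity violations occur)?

Convergent (same construct = body dissatisfaction): Scale A, Scale B.
Smallest convergent = 0.83. Discriminant values: 0.21, 0.60, 0.16; count ≥ 0.83 → 0.

0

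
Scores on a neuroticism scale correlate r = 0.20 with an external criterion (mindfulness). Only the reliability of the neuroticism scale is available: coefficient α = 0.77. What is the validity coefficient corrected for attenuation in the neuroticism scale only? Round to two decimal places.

0.23

Single correction: r_c = r_obs / √r_xx = 0.20 / √0.77 = 0.20 / 0.8775 ≈ 0.23.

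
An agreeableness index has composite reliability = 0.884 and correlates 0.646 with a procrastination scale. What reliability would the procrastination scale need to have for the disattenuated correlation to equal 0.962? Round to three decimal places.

r_true = r_obs / √(r_xx · r_yy) ⇒ 0.962 = 0.646 / √(0.884 · r_yy).
√(0.884 · r_yy) = 0.646 / 0.962 = 0.6715; 0.884 · r_yy = 0.4509; r_yy = 0.4509 / 0.884 ≈ 0.510.

0.510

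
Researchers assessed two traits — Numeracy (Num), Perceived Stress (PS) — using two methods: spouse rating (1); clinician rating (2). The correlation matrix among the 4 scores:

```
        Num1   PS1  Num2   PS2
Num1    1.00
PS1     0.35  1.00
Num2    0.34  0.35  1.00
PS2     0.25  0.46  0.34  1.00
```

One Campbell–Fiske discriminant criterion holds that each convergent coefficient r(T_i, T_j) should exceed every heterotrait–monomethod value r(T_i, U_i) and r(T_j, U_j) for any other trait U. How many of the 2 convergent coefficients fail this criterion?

Each convergent coefficient versus the relevant comparison correlations:
Num (methods 1·2): 0.34 vs {0.35, 0.34} → fail.
PS (methods 1·2): 0.46 vs {0.35, 0.34} → pass.
1 of 2 fail.

1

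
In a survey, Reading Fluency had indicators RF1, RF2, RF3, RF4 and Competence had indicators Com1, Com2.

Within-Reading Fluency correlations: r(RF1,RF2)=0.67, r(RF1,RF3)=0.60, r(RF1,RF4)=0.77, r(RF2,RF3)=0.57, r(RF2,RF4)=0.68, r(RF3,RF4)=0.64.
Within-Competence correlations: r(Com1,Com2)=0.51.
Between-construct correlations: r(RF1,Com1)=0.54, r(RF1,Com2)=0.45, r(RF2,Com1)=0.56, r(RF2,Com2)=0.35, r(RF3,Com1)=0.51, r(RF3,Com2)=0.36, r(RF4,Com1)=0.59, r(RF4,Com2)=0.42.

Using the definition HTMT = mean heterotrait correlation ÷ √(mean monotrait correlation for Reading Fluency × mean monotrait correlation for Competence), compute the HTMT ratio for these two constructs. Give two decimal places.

0.82

Between-construct mean = 3.78/8 = 0.4725.
Mean within-RF = 3.93/6 = 0.6550; mean within-Com = 0.51/1 = 0.5100.
Geometric mean = √(0.6550 × 0.5100) = 0.5780.
HTMT = 0.4725 / 0.5780 = 0.82.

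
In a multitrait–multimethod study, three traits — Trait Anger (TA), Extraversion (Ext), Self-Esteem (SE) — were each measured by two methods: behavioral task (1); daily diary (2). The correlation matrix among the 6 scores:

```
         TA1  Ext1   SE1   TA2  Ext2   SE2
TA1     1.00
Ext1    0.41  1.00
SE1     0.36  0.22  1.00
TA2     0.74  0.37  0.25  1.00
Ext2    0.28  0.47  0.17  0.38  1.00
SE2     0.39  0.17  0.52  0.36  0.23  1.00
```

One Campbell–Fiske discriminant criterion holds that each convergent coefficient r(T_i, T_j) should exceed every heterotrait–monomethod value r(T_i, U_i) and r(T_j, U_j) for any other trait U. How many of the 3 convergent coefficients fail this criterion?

0

Convergent coefficients and their comparison sets:
TA (methods 1·2): 0.74 vs {0.41, 0.38, 0.36, 0.36} → pass.
Ext (methods 1·2): 0.47 vs {0.41, 0.38, 0.22, 0.23} → pass.
SE (methods 1·2): 0.52 vs {0.36, 0.36, 0.22, 0.23} → pass.
0 of 3 fail.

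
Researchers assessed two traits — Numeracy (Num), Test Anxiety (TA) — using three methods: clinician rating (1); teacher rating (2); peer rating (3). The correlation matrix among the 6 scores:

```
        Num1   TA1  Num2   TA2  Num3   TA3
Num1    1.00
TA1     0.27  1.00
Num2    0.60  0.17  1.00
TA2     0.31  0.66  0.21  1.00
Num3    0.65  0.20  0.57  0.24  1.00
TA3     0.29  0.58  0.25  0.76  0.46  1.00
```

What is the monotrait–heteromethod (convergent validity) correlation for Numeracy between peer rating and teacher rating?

Same trait (Num), different methods: r(Num3, Num2) = 0.57.

0.57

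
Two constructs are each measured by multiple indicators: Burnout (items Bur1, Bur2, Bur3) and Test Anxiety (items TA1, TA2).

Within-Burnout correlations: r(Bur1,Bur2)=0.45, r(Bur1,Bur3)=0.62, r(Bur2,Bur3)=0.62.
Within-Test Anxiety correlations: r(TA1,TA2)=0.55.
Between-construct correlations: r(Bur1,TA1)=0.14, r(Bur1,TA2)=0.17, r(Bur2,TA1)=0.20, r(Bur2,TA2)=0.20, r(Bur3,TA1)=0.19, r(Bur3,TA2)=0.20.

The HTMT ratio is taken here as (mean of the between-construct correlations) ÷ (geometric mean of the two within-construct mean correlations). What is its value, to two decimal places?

Mean heterotrait r = 1.10/6 = 0.1833.
Mean within-Bur = 1.69/3 = 0.5633; mean within-TA = 0.55/1 = 0.5500.
Geometric mean = √(0.5633 × 0.5500) = 0.5566.
HTMT = 0.1833 / 0.5566 = 0.33.

0.33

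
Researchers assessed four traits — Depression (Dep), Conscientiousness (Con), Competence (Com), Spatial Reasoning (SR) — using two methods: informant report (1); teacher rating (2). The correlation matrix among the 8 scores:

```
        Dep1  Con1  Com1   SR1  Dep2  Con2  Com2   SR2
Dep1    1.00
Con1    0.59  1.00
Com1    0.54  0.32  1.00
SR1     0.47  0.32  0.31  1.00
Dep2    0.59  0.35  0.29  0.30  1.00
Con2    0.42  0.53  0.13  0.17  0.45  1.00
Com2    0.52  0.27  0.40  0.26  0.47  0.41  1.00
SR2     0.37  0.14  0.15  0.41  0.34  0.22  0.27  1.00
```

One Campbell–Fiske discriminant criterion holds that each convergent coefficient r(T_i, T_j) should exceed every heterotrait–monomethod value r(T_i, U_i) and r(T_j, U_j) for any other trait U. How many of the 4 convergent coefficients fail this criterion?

Convergent coefficients and their comparison sets:
Dep (methods 1·2): 0.59 vs {0.59, 0.45, 0.54, 0.47, 0.47, 0.34} → fail.
Con (methods 1·2): 0.53 vs {0.59, 0.45, 0.32, 0.41, 0.32, 0.22} → fail.
Com (methods 1·2): 0.40 vs {0.54, 0.47, 0.32, 0.41, 0.31, 0.27} → fail.
SR (methods 1·2): 0.41 vs {0.47, 0.34, 0.32, 0.22, 0.31, 0.27} → fail.
4 of 4 fail.

4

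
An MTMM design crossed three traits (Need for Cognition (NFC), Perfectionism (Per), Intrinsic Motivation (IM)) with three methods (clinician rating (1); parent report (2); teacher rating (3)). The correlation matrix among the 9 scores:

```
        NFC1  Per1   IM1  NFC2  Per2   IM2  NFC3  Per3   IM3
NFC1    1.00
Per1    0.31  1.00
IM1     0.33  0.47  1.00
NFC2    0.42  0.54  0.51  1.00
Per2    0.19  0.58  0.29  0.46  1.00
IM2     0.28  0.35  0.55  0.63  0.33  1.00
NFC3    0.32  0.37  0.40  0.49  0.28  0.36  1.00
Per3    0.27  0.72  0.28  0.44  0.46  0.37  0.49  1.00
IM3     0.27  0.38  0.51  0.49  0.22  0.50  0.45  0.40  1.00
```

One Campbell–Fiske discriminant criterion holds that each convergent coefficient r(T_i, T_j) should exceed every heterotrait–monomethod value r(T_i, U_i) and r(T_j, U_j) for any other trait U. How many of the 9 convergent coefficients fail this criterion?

Convergent coefficients and their comparison sets:
NFC (methods 1·2): 0.42 vs {0.31, 0.46, 0.33, 0.63} → fail.
NFC (methods 1·3): 0.32 vs {0.31, 0.49, 0.33, 0.45} → fail.
NFC (methods 2·3): 0.49 vs {0.46, 0.49, 0.63, 0.45} → fail.
Per (methods 1·2): 0.58 vs {0.31, 0.46, 0.47, 0.33} → pass.
Per (methods 1·3): 0.72 vs {0.31, 0.49, 0.47, 0.40} → pass.
Per (methods 2·3): 0.46 vs {0.46, 0.49, 0.33, 0.40} → fail.
IM (methods 1·2): 0.55 vs {0.33, 0.63, 0.47, 0.33} → fail.
IM (methods 1·3): 0.51 vs {0.33, 0.45, 0.47, 0.40} → pass.
IM (methods 2·3): 0.50 vs {0.63, 0.45, 0.33, 0.40} → fail.
6 of 9 fail.

6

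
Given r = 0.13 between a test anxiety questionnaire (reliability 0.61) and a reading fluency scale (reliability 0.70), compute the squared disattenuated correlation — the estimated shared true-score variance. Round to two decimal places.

0.04

Disattenuated r = 0.13 / √(0.61 × 0.70) = 0.13 / 0.6535 = 0.1989.
Shared true-score variance = 0.1989² = 0.0396 ≈ 0.04.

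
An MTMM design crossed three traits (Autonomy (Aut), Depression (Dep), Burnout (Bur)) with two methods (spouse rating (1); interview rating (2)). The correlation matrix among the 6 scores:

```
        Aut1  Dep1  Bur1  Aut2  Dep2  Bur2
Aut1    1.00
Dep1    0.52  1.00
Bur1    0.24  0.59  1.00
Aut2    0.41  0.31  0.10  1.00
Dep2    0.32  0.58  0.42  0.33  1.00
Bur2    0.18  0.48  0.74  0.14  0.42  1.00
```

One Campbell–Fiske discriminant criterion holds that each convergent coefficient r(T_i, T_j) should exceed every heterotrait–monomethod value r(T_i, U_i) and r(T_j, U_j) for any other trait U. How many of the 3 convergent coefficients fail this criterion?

Each convergent coefficient versus the relevant comparison correlations:
Aut (methods 1·2): 0.41 vs {0.52, 0.33, 0.24, 0.14} → fail.
Dep (methods 1·2): 0.58 vs {0.52, 0.33, 0.59, 0.42} → fail.
Bur (methods 1·2): 0.74 vs {0.24, 0.14, 0.59, 0.42} → pass.
2 of 3 fail.

2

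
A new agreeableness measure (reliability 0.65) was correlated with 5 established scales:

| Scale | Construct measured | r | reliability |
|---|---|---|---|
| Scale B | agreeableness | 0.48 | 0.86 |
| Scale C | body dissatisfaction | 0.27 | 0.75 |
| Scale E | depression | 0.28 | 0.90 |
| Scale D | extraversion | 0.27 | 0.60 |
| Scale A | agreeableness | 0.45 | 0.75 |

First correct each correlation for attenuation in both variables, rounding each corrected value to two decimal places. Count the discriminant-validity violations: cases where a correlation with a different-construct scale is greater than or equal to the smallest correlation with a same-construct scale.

0

Disattenuated r (r / √(r_scale · r_new)):
  Scale B (conv): 0.48 / √(0.86·0.65) = 0.64
  Scale C (disc): 0.27 / √(0.75·0.65) = 0.39
  Scale E (disc): 0.28 / √(0.90·0.65) = 0.37
  Scale D (disc): 0.27 / √(0.60·0.65) = 0.43
  Scale A (conv): 0.45 / √(0.75·0.65) = 0.64
Smallest convergent = 0.64. Discriminant values: 0.39, 0.37, 0.43; count ≥ 0.64 → 0.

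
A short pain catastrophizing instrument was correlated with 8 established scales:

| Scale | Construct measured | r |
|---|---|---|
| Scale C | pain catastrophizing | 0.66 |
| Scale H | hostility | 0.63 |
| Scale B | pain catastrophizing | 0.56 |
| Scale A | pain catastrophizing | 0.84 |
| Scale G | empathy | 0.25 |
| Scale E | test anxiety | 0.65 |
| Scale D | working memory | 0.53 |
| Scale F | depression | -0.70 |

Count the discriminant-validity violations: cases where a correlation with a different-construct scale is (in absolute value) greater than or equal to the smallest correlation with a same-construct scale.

Convergent (same construct = pain catastrophizing): Scale C, Scale B, Scale A.
Smallest convergent = 0.56. Discriminant |r|: 0.63, 0.25, 0.65, 0.53, 0.70; count ≥ 0.56 → 3.

3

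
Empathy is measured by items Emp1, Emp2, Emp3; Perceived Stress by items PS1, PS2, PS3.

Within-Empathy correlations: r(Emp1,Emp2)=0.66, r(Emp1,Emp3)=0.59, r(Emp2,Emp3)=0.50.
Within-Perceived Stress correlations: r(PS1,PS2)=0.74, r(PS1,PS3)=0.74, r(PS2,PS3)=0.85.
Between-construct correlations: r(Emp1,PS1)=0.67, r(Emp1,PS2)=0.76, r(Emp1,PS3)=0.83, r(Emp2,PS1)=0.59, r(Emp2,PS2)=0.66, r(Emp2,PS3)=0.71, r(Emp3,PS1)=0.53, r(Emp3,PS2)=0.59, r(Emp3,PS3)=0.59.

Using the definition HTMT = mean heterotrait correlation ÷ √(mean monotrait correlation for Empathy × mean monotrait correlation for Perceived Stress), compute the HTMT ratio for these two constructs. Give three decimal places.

Mean between = 5.93/9 = 0.6589.
Mean within-Emp = 1.75/3 = 0.5833; mean within-PS = 2.33/3 = 0.7767.
Geometric mean = √(0.5833 × 0.7767) = 0.6731.
HTMT = 0.6589 / 0.6731 = 0.979.

0.979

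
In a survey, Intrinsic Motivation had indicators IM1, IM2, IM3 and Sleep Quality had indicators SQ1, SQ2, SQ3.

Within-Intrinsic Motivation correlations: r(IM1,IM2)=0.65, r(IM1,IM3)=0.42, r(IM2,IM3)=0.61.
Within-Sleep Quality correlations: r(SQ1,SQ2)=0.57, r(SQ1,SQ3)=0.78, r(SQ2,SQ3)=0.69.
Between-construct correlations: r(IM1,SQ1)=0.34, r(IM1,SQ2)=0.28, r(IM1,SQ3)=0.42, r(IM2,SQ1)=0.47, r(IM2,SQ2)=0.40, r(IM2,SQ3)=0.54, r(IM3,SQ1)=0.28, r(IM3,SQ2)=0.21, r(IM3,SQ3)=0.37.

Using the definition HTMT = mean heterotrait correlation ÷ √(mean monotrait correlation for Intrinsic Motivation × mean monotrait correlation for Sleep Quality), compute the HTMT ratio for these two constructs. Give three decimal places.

Mean heterotrait r = 3.31/9 = 0.3678.
Mean within-IM = 1.68/3 = 0.5600; mean within-SQ = 2.04/3 = 0.6800.
Geometric mean = √(0.5600 × 0.6800) = 0.6171.
HTMT = 0.3678 / 0.6171 = 0.596.

0.596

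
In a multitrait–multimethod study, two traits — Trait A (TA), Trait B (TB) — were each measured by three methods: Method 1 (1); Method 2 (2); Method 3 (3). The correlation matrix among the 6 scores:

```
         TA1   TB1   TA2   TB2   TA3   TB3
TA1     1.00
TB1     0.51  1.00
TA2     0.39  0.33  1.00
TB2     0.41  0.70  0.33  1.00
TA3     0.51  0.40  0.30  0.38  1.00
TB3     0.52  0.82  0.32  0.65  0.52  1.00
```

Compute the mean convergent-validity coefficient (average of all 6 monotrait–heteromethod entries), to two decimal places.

0.56

Convergent values: 0.39, 0.51, 0.30, 0.70, 0.82, 0.65; mean = 3.37/6 = 0.56.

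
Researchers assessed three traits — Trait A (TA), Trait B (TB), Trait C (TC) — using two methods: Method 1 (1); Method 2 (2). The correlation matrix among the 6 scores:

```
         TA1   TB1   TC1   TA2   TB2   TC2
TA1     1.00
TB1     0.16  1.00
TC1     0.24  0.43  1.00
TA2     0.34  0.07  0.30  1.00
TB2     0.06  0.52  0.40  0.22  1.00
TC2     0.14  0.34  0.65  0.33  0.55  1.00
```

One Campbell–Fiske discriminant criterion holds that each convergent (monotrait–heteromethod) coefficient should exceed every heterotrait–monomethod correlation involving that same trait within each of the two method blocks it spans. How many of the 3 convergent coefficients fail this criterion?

Convergent coefficients and their comparison sets:
TA (methods 1·2): 0.34 vs {0.16, 0.22, 0.24, 0.33} → pass.
TB (methods 1·2): 0.52 vs {0.16, 0.22, 0.43, 0.55} → fail.
TC (methods 1·2): 0.65 vs {0.24, 0.33, 0.43, 0.55} → pass.
1 of 3 fail.

1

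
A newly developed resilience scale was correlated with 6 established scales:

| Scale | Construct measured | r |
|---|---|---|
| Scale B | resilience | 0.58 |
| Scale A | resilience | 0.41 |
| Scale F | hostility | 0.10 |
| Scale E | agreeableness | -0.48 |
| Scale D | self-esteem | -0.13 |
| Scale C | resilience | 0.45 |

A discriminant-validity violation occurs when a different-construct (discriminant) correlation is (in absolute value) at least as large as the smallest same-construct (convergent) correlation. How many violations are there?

Convergent (same construct = resilience): Scale B, Scale A, Scale C.
Smallest convergent = 0.41. Discriminant |r|: 0.10, 0.48, 0.13; count ≥ 0.41 → 1.

1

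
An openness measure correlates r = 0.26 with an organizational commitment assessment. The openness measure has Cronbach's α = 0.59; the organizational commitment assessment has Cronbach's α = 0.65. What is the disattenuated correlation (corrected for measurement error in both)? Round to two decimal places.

r_true = r_obs / √(r_xx · r_yy) = 0.26 / √(0.59 × 0.65) = 0.26 / √0.3835 = 0.26 / 0.6193 ≈ 0.42.

0.42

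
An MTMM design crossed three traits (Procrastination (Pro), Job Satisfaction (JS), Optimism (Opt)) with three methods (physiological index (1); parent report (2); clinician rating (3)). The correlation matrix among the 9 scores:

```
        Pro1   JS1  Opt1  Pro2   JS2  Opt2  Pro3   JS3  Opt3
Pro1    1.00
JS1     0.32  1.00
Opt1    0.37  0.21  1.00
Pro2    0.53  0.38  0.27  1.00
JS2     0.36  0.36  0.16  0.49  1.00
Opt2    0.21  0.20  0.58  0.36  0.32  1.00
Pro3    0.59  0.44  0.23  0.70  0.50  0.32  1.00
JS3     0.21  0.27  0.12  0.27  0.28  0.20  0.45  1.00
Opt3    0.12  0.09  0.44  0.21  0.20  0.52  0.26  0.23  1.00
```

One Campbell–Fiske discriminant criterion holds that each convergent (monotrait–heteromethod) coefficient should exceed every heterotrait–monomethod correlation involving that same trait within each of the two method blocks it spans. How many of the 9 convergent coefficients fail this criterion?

3

Convergent coefficients and their comparison sets:
Pro (methods 1·2): 0.53 vs {0.32, 0.49, 0.37, 0.36} → pass.
Pro (methods 1·3): 0.59 vs {0.32, 0.45, 0.37, 0.26} → pass.
Pro (methods 2·3): 0.70 vs {0.49, 0.45, 0.36, 0.26} → pass.
JS (methods 1·2): 0.36 vs {0.32, 0.49, 0.21, 0.32} → fail.
JS (methods 1·3): 0.27 vs {0.32, 0.45, 0.21, 0.23} → fail.
JS (methods 2·3): 0.28 vs {0.49, 0.45, 0.32, 0.23} → fail.
Opt (methods 1·2): 0.58 vs {0.37, 0.36, 0.21, 0.32} → pass.
Opt (methods 1·3): 0.44 vs {0.37, 0.26, 0.21, 0.23} → pass.
Opt (methods 2·3): 0.52 vs {0.36, 0.26, 0.32, 0.23} → pass.
3 of 9 fail.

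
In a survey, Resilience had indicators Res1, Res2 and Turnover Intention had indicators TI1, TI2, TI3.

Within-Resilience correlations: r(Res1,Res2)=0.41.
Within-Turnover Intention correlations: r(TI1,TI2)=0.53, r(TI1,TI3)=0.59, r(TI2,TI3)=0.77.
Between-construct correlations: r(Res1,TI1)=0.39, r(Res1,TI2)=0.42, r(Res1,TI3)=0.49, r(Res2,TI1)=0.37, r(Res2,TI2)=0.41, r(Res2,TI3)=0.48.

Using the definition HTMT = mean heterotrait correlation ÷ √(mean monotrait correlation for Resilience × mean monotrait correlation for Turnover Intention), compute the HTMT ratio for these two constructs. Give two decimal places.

0.84

Mean heterotrait r = 2.56/6 = 0.4267.
Mean within-Res = 0.41/1 = 0.4100; mean within-TI = 1.89/3 = 0.6300.
Geometric mean = √(0.4100 × 0.6300) = 0.5082.
HTMT = 0.4267 / 0.5082 = 0.84.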